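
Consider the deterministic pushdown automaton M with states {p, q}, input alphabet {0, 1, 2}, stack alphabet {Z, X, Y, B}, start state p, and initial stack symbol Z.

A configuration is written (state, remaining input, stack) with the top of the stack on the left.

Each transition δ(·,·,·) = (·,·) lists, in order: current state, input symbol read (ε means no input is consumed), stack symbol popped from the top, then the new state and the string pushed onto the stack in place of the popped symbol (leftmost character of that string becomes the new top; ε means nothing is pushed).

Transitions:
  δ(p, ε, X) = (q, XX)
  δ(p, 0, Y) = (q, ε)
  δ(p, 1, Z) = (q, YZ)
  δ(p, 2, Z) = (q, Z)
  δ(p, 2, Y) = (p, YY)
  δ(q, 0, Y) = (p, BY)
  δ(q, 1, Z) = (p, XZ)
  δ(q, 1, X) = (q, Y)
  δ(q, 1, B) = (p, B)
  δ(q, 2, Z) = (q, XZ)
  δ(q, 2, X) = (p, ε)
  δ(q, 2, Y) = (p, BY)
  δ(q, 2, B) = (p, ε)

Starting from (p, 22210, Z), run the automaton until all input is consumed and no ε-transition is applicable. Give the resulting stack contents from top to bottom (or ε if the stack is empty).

BYZ

(p, 22210, Z)
  read 2, top Z: go to q, push Z → (q, 2210, Z)
  read 2, top Z: go to q, push XZ → (q, 210, XZ)
  read 2, top X: go to p, push ε → (p, 10, Z)
  read 1, top Z: go to q, push YZ → (q, 0, YZ)
  read 0, top Y: go to p, push BY → (p, ε, BYZ)
All input consumed in state p with stack BYZ.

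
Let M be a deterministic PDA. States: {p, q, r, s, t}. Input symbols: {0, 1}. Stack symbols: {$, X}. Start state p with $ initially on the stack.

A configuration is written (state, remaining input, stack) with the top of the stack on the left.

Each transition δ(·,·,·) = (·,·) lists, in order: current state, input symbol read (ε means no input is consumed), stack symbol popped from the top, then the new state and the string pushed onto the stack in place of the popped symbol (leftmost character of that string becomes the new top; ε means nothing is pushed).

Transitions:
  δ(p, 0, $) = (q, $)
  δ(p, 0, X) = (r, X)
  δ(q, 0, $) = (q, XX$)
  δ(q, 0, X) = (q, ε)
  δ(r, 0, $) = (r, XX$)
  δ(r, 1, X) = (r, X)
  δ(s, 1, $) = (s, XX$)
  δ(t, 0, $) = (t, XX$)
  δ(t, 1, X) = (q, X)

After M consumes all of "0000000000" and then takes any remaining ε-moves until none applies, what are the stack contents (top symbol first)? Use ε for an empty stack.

$

(p, 0000000000, $)
  read 0, top $: go to q, push $ → (q, 000000000, $)
  read 0, top $: go to q, push XX$ → (q, 00000000, XX$)
  read 0, top X: go to q, push ε → (q, 0000000, X$)
  read 0, top X: go to q, push ε → (q, 000000, $)
  read 0, top $: go to q, push XX$ → (q, 00000, XX$)
  read 0, top X: go to q, push ε → (q, 0000, X$)
  read 0, top X: go to q, push ε → (q, 000, $)
  read 0, top $: go to q, push XX$ → (q, 00, XX$)
  read 0, top X: go to q, push ε → (q, 0, X$)
  read 0, top X: go to q, push ε → (q, ε, $)
All input consumed in state q with stack $.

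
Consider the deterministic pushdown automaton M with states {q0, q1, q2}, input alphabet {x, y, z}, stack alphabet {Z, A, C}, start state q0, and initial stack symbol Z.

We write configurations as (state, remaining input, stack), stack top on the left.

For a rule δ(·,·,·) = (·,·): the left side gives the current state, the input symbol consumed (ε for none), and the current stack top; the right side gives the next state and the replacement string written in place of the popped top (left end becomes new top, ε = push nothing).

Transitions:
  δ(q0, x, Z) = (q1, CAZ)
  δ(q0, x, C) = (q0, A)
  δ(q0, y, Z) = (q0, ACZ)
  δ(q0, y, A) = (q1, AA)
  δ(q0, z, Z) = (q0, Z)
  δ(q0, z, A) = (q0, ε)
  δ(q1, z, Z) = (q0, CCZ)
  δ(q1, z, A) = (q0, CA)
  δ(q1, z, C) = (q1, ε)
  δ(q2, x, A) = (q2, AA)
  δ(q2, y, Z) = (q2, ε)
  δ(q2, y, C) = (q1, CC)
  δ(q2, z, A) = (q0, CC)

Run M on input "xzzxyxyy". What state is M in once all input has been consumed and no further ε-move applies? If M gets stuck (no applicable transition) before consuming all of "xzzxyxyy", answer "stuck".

(q0, xzzxyxyy, Z) ⊢ (q1, zzxyxyy, CAZ) ⊢ (q1, zxyxyy, AZ) ⊢ (q0, xyxyy, CAZ) ⊢ (q0, yxyy, AAZ) ⊢ (q1, xyy, AAAZ)
No transition for (q1, x, top A); M blocks with input xyy remaining.

stuck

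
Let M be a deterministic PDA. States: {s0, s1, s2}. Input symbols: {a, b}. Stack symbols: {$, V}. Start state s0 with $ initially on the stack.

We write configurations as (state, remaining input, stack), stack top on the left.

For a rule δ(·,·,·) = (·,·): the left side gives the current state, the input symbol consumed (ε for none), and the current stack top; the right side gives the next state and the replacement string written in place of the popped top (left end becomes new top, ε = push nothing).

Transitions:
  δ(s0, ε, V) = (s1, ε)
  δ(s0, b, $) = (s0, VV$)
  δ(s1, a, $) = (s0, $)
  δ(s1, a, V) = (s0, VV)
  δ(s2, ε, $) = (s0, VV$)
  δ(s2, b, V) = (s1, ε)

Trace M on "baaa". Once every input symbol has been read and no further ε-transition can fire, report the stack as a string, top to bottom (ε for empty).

V$

(s0, baaa, $)
  read b, top $: go to s0, push VV$ → (s0, aaa, VV$)
  ε-move, top V: go to s1, push ε → (s1, aaa, V$)
  read a, top V: go to s0, push VV → (s0, aa, VV$)
  ε-move, top V: go to s1, push ε → (s1, aa, V$)
  read a, top V: go to s0, push VV → (s0, a, VV$)
  ε-move, top V: go to s1, push ε → (s1, a, V$)
  read a, top V: go to s0, push VV → (s0, ε, VV$)
  ε-move, top V: go to s1, push ε → (s1, ε, V$)
All input consumed in state s1 with stack V$.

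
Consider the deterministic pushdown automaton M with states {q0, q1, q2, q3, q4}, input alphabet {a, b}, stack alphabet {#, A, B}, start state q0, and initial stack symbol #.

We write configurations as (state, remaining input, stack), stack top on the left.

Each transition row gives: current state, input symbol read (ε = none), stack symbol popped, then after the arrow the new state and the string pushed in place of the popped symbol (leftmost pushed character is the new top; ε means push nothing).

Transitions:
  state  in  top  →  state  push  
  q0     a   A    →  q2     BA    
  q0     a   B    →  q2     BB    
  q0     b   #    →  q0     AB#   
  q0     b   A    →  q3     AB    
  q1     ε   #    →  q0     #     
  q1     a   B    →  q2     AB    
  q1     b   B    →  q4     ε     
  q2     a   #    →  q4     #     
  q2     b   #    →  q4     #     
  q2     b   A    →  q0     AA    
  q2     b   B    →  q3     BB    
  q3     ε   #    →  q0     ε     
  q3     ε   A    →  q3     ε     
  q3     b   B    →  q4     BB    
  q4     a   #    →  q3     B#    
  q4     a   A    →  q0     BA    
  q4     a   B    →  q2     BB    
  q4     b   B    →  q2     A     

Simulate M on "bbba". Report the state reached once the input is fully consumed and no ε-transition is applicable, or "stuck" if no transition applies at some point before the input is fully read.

q2

(q0, bbba, #)
  read b, top #: go to q0, push AB# → (q0, bba, AB#)
  read b, top A: go to q3, push AB → (q3, ba, ABB#)
  ε-move, top A: go to q3, push ε → (q3, ba, BB#)
  read b, top B: go to q4, push BB → (q4, a, BBB#)
  read a, top B: go to q2, push BB → (q2, ε, BBBB#)
All input consumed; M is in state q2.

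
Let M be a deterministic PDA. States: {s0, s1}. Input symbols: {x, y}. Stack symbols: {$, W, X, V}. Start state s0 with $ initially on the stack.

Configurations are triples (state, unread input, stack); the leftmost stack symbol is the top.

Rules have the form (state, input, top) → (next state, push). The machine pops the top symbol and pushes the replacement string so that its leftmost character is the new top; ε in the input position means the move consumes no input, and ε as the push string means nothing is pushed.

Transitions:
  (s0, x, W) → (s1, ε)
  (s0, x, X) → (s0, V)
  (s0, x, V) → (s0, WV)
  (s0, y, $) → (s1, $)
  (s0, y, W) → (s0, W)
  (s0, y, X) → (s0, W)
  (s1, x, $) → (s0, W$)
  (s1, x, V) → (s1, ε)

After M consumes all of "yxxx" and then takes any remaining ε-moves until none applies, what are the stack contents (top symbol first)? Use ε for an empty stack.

W$

(s0, yxxx, $)
  read y, top $: go to s1, push $ → (s1, xxx, $)
  read x, top $: go to s0, push W$ → (s0, xx, W$)
  read x, top W: go to s1, push ε → (s1, x, $)
  read x, top $: go to s0, push W$ → (s0, ε, W$)
All input consumed in state s0 with stack W$.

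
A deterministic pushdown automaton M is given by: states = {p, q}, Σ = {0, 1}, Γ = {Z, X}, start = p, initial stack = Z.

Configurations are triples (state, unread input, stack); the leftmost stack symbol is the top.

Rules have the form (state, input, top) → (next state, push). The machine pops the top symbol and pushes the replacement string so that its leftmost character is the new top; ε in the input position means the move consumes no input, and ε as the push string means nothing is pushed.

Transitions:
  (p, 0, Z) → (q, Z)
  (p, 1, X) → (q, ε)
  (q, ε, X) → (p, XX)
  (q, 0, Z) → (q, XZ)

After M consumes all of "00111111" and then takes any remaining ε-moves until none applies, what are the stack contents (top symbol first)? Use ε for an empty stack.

(p, 00111111, Z)
  read 0, top Z: go to q, push Z → (q, 0111111, Z)
  read 0, top Z: go to q, push XZ → (q, 111111, XZ)
  ε-move, top X: go to p, push XX → (p, 111111, XXZ)
  read 1, top X: go to q, push ε → (q, 11111, XZ)
  ε-move, top X: go to p, push XX → (p, 11111, XXZ)
  read 1, top X: go to q, push ε → (q, 1111, XZ)
  ε-move, top X: go to p, push XX → (p, 1111, XXZ)
  read 1, top X: go to q, push ε → (q, 111, XZ)
  ε-move, top X: go to p, push XX → (p, 111, XXZ)
  read 1, top X: go to q, push ε → (q, 11, XZ)
  ε-move, top X: go to p, push XX → (p, 11, XXZ)
  read 1, top X: go to q, push ε → (q, 1, XZ)
  ε-move, top X: go to p, push XX → (p, 1, XXZ)
  read 1, top X: go to q, push ε → (q, ε, XZ)
  ε-move, top X: go to p, push XX → (p, ε, XXZ)
All input consumed in state p with stack XXZ.

XXZ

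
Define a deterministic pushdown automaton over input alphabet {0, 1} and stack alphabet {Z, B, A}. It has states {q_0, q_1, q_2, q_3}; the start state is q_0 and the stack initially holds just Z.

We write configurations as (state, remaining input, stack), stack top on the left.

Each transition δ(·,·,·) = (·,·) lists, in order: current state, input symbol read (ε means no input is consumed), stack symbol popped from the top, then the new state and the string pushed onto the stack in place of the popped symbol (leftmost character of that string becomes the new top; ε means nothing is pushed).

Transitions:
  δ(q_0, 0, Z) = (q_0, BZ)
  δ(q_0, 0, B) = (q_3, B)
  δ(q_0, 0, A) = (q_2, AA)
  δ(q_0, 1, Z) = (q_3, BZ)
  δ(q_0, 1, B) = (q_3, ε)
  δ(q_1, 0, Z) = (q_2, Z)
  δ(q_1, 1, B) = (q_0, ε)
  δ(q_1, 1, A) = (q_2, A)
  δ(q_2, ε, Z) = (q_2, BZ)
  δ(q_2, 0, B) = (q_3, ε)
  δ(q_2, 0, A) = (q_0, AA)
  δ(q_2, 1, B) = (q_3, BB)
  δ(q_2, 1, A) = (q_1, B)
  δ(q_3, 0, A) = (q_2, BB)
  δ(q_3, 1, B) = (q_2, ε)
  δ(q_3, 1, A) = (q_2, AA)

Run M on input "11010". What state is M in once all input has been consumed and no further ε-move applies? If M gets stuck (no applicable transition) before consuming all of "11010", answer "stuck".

stuck

(q_0, 11010, Z) ⊢ (q_3, 1010, BZ) ⊢ (q_2, 010, Z) ⊢ (q_2, 010, BZ) ⊢ (q_3, 10, Z)
No transition for (q_3, 1, top Z); M blocks with input 10 remaining.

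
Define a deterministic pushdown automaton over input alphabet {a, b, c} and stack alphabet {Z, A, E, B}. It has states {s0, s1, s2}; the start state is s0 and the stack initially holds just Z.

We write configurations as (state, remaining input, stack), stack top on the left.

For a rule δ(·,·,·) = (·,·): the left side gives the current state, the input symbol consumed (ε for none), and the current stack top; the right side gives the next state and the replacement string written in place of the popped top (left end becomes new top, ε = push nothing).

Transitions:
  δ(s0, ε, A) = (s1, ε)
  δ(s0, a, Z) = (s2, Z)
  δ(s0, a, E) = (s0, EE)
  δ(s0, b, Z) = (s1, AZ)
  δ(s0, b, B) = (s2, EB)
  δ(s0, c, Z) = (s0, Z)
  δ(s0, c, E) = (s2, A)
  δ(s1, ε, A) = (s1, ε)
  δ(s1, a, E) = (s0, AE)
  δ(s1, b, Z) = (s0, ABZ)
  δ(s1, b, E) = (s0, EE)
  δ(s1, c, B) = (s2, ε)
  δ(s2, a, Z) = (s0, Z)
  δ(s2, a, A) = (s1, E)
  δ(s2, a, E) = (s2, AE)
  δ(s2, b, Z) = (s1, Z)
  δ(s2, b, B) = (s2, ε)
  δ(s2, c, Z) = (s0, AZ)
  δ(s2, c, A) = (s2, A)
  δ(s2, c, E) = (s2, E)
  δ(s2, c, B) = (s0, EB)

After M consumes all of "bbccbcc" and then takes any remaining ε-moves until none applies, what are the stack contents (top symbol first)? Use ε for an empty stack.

(s0, bbccbcc, Z)
  read b, top Z: go to s1, push AZ → (s1, bccbcc, AZ)
  ε-move, top A: go to s1, push ε → (s1, bccbcc, Z)
  read b, top Z: go to s0, push ABZ → (s0, ccbcc, ABZ)
  ε-move, top A: go to s1, push ε → (s1, ccbcc, BZ)
  read c, top B: go to s2, push ε → (s2, cbcc, Z)
  read c, top Z: go to s0, push AZ → (s0, bcc, AZ)
  ε-move, top A: go to s1, push ε → (s1, bcc, Z)
  read b, top Z: go to s0, push ABZ → (s0, cc, ABZ)
  ε-move, top A: go to s1, push ε → (s1, cc, BZ)
  read c, top B: go to s2, push ε → (s2, c, Z)
  read c, top Z: go to s0, push AZ → (s0, ε, AZ)
  ε-move, top A: go to s1, push ε → (s1, ε, Z)
All input consumed in state s1 with stack Z.

Z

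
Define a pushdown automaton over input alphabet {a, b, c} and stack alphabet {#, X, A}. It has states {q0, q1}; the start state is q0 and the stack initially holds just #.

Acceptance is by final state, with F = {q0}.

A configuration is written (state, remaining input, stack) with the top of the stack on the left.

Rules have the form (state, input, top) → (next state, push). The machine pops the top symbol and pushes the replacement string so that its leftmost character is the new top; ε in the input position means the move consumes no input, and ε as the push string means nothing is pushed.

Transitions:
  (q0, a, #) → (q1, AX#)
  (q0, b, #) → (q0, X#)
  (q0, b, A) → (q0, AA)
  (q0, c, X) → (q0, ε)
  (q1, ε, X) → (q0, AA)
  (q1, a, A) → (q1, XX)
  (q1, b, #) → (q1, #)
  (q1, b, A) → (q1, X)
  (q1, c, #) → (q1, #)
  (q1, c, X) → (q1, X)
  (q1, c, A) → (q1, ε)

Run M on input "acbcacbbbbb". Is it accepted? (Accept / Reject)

No computation consumes all input and reaches a final state.

Reject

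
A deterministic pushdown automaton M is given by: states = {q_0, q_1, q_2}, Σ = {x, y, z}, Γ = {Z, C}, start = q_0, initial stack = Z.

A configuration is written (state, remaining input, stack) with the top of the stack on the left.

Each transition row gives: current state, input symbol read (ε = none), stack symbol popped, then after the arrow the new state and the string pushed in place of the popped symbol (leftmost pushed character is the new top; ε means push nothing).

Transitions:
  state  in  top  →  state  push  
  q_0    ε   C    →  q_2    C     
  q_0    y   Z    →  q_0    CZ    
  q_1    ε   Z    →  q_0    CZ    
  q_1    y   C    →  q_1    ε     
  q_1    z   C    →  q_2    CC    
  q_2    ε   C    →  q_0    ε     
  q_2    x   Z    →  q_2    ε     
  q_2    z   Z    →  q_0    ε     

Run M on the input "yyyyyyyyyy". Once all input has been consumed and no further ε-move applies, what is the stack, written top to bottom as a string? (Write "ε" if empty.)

Z

(q_0, yyyyyyyyyy, Z)
  read y, top Z: go to q_0, push CZ → (q_0, yyyyyyyyy, CZ)
  ε-move, top C: go to q_2, push C → (q_2, yyyyyyyyy, CZ)
  ε-move, top C: go to q_0, push ε → (q_0, yyyyyyyyy, Z)
  read y, top Z: go to q_0, push CZ → (q_0, yyyyyyyy, CZ)
  ε-move, top C: go to q_2, push C → (q_2, yyyyyyyy, CZ)
  ε-move, top C: go to q_0, push ε → (q_0, yyyyyyyy, Z)
  read y, top Z: go to q_0, push CZ → (q_0, yyyyyyy, CZ)
  ε-move, top C: go to q_2, push C → (q_2, yyyyyyy, CZ)
  ε-move, top C: go to q_0, push ε → (q_0, yyyyyyy, Z)
  read y, top Z: go to q_0, push CZ → (q_0, yyyyyy, CZ)
  ε-move, top C: go to q_2, push C → (q_2, yyyyyy, CZ)
  ε-move, top C: go to q_0, push ε → (q_0, yyyyyy, Z)
  read y, top Z: go to q_0, push CZ → (q_0, yyyyy, CZ)
  ε-move, top C: go to q_2, push C → (q_2, yyyyy, CZ)
  ε-move, top C: go to q_0, push ε → (q_0, yyyyy, Z)
  read y, top Z: go to q_0, push CZ → (q_0, yyyy, CZ)
  ε-move, top C: go to q_2, push C → (q_2, yyyy, CZ)
  ε-move, top C: go to q_0, push ε → (q_0, yyyy, Z)
  read y, top Z: go to q_0, push CZ → (q_0, yyy, CZ)
  ε-move, top C: go to q_2, push C → (q_2, yyy, CZ)
  ε-move, top C: go to q_0, push ε → (q_0, yyy, Z)
  read y, top Z: go to q_0, push CZ → (q_0, yy, CZ)
  ε-move, top C: go to q_2, push C → (q_2, yy, CZ)
  ε-move, top C: go to q_0, push ε → (q_0, yy, Z)
  read y, top Z: go to q_0, push CZ → (q_0, y, CZ)
  ε-move, top C: go to q_2, push C → (q_2, y, CZ)
  ε-move, top C: go to q_0, push ε → (q_0, y, Z)
  read y, top Z: go to q_0, push CZ → (q_0, ε, CZ)
  ε-move, top C: go to q_2, push C → (q_2, ε, CZ)
  ε-move, top C: go to q_0, push ε → (q_0, ε, Z)
All input consumed in state q_0 with stack Z.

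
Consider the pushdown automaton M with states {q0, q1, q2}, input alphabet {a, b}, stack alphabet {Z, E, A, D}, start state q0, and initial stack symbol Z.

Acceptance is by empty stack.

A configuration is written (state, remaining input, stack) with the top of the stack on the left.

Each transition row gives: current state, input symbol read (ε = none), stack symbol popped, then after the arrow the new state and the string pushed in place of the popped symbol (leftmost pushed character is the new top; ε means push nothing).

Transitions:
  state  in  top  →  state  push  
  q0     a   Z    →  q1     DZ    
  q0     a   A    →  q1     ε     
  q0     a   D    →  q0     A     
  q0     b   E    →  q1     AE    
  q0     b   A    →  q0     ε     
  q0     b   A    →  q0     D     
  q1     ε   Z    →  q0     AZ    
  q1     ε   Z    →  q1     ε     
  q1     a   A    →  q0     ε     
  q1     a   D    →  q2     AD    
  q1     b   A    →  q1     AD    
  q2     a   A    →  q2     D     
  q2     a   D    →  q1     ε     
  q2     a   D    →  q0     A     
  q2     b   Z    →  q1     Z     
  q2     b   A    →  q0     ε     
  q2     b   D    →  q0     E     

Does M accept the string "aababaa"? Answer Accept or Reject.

Accept

One accepting computation: (q0, aababaa, Z) ⊢ (q1, ababaa, DZ) ⊢ (q2, babaa, ADZ) ⊢ (q0, abaa, DZ) ⊢ (q0, baa, AZ) ⊢ (q0, aa, DZ) ⊢ (q0, a, AZ) ⊢ (q1, ε, Z) ⊢ (q1, ε, ε)
All input consumed and the stack is empty.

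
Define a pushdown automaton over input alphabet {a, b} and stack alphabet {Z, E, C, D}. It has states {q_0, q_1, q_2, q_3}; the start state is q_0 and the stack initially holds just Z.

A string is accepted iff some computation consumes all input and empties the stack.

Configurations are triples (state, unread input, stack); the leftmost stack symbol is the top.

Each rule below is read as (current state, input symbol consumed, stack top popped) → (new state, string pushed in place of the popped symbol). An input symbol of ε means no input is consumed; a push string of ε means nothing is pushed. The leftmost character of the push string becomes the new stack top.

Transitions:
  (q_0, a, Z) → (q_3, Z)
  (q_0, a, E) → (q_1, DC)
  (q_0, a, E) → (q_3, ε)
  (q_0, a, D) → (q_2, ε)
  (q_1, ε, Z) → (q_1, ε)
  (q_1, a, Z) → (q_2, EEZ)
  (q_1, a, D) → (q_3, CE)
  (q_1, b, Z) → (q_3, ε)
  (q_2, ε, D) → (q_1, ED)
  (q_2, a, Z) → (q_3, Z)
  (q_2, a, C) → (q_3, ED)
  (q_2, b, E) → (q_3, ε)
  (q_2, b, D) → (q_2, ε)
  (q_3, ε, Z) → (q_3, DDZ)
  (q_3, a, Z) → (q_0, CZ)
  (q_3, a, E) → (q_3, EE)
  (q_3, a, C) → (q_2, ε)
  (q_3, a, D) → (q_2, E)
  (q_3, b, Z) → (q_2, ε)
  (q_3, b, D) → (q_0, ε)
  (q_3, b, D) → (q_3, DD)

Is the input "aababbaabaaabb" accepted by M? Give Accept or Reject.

No computation consumes all input and empties the stack.

Reject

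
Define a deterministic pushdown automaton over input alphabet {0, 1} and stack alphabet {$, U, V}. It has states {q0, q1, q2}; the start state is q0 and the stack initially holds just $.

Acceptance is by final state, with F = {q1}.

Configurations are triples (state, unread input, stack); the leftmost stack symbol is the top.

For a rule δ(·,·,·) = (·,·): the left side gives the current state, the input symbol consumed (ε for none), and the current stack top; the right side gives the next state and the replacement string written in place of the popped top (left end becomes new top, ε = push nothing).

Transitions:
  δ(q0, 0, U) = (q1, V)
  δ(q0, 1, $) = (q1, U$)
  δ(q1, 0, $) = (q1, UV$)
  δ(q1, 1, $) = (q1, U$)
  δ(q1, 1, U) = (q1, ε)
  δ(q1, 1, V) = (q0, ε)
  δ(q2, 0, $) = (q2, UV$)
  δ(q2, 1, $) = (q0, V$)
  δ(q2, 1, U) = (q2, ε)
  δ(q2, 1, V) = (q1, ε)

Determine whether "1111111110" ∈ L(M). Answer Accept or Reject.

(q0, 1111111110, $)
  read 1, top $: go to q1, push U$ → (q1, 111111110, U$)
  read 1, top U: go to q1, push ε → (q1, 11111110, $)
  read 1, top $: go to q1, push U$ → (q1, 1111110, U$)
  read 1, top U: go to q1, push ε → (q1, 111110, $)
  read 1, top $: go to q1, push U$ → (q1, 11110, U$)
  read 1, top U: go to q1, push ε → (q1, 1110, $)
  read 1, top $: go to q1, push U$ → (q1, 110, U$)
  read 1, top U: go to q1, push ε → (q1, 10, $)
  read 1, top $: go to q1, push U$ → (q1, 0, U$)
No transition applies at (q1, 0, U$); input not fully consumed.

Reject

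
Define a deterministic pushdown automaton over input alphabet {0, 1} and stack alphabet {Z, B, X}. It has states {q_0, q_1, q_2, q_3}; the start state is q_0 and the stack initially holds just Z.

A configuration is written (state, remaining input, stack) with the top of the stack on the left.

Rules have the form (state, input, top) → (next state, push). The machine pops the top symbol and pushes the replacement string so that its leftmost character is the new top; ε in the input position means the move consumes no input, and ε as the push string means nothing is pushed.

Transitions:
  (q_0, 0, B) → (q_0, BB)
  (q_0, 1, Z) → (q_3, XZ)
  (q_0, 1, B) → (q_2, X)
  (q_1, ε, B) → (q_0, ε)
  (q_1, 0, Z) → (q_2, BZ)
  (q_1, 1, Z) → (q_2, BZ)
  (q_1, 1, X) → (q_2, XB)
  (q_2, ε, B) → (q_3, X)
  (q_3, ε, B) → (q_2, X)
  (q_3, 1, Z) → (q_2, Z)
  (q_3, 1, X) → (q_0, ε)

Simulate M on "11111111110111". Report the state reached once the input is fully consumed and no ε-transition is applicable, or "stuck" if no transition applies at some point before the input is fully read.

stuck

(q_0, 11111111110111, Z)
  read 1, top Z: go to q_3, push XZ → (q_3, 1111111110111, XZ)
  read 1, top X: go to q_0, push ε → (q_0, 111111110111, Z)
  read 1, top Z: go to q_3, push XZ → (q_3, 11111110111, XZ)
  read 1, top X: go to q_0, push ε → (q_0, 1111110111, Z)
  read 1, top Z: go to q_3, push XZ → (q_3, 111110111, XZ)
  read 1, top X: go to q_0, push ε → (q_0, 11110111, Z)
  read 1, top Z: go to q_3, push XZ → (q_3, 1110111, XZ)
  read 1, top X: go to q_0, push ε → (q_0, 110111, Z)
  read 1, top Z: go to q_3, push XZ → (q_3, 10111, XZ)
  read 1, top X: go to q_0, push ε → (q_0, 0111, Z)
No transition for (q_0, 0, top Z); M blocks with input 0111 remaining.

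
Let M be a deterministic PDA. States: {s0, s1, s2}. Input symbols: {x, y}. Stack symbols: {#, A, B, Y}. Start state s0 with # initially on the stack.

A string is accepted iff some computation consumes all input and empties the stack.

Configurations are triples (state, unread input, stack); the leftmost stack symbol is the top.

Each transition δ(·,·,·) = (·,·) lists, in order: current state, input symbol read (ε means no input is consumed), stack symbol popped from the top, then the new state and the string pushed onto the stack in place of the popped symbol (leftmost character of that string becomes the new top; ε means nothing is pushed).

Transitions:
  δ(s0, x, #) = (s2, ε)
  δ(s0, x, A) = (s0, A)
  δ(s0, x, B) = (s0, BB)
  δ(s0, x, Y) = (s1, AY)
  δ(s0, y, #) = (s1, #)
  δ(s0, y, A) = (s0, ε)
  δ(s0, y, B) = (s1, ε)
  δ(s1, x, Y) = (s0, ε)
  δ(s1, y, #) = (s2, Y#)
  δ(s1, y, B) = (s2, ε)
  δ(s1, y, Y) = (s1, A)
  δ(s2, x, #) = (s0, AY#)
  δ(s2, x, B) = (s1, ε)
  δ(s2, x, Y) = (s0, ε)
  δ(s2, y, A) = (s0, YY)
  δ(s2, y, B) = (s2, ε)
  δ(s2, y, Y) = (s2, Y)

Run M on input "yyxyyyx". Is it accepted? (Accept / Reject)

Reject

(s0, yyxyyyx, #)
  read y, top #: go to s1, push # → (s1, yxyyyx, #)
  read y, top #: go to s2, push Y# → (s2, xyyyx, Y#)
  read x, top Y: go to s0, push ε → (s0, yyyx, #)
  read y, top #: go to s1, push # → (s1, yyx, #)
  read y, top #: go to s2, push Y# → (s2, yx, Y#)
  read y, top Y: go to s2, push Y → (s2, x, Y#)
  read x, top Y: go to s0, push ε → (s0, ε, #)
All input consumed; stack is #, not empty, and no further ε-move applies.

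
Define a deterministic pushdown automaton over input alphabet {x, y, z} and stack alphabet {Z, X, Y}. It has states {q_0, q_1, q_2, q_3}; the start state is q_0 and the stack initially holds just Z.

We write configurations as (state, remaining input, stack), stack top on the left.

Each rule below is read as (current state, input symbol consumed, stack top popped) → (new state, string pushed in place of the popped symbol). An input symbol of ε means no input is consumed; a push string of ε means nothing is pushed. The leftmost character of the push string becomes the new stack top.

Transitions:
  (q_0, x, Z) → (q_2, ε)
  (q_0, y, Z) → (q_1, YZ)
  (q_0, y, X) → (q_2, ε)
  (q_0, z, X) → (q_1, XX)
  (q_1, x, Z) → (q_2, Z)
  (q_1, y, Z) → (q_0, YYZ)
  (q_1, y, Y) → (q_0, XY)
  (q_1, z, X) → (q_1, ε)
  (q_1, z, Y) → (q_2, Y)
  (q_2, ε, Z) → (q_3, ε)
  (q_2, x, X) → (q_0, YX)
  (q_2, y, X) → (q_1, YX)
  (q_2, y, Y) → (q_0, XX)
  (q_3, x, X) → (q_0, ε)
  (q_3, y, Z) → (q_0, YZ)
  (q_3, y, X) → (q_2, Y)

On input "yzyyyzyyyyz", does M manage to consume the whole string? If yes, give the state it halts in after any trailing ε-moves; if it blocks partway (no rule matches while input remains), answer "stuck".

(q_0, yzyyyzyyyyz, Z)
  read y, top Z: go to q_1, push YZ → (q_1, zyyyzyyyyz, YZ)
  read z, top Y: go to q_2, push Y → (q_2, yyyzyyyyz, YZ)
  read y, top Y: go to q_0, push XX → (q_0, yyzyyyyz, XXZ)
  read y, top X: go to q_2, push ε → (q_2, yzyyyyz, XZ)
  read y, top X: go to q_1, push YX → (q_1, zyyyyz, YXZ)
  read z, top Y: go to q_2, push Y → (q_2, yyyyz, YXZ)
  read y, top Y: go to q_0, push XX → (q_0, yyyz, XXXZ)
  read y, top X: go to q_2, push ε → (q_2, yyz, XXZ)
  read y, top X: go to q_1, push YX → (q_1, yz, YXXZ)
  read y, top Y: go to q_0, push XY → (q_0, z, XYXXZ)
  read z, top X: go to q_1, push XX → (q_1, ε, XXYXXZ)
All input consumed; M is in state q_1.

q_1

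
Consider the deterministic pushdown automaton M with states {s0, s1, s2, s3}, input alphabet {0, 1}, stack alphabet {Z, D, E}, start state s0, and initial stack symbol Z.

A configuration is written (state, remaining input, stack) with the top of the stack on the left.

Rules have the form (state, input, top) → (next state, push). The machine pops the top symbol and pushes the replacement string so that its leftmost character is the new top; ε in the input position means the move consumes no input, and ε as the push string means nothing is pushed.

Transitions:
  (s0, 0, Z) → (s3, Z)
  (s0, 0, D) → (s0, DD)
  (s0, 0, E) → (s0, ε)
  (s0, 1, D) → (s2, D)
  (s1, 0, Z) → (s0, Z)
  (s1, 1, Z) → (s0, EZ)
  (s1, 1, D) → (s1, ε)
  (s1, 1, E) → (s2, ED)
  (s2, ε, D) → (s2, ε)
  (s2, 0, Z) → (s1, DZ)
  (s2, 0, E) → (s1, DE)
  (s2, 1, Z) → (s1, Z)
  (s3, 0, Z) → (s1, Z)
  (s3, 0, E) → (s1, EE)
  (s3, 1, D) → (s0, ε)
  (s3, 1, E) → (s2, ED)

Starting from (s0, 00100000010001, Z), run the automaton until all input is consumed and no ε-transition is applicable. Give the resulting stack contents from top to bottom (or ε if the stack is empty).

EZ

(s0, 00100000010001, Z)
  read 0, top Z: go to s3, push Z → (s3, 0100000010001, Z)
  read 0, top Z: go to s1, push Z → (s1, 100000010001, Z)
  read 1, top Z: go to s0, push EZ → (s0, 00000010001, EZ)
  read 0, top E: go to s0, push ε → (s0, 0000010001, Z)
  read 0, top Z: go to s3, push Z → (s3, 000010001, Z)
  read 0, top Z: go to s1, push Z → (s1, 00010001, Z)
  read 0, top Z: go to s0, push Z → (s0, 0010001, Z)
  read 0, top Z: go to s3, push Z → (s3, 010001, Z)
  read 0, top Z: go to s1, push Z → (s1, 10001, Z)
  read 1, top Z: go to s0, push EZ → (s0, 0001, EZ)
  read 0, top E: go to s0, push ε → (s0, 001, Z)
  read 0, top Z: go to s3, push Z → (s3, 01, Z)
  read 0, top Z: go to s1, push Z → (s1, 1, Z)
  read 1, top Z: go to s0, push EZ → (s0, ε, EZ)
All input consumed in state s0 with stack EZ.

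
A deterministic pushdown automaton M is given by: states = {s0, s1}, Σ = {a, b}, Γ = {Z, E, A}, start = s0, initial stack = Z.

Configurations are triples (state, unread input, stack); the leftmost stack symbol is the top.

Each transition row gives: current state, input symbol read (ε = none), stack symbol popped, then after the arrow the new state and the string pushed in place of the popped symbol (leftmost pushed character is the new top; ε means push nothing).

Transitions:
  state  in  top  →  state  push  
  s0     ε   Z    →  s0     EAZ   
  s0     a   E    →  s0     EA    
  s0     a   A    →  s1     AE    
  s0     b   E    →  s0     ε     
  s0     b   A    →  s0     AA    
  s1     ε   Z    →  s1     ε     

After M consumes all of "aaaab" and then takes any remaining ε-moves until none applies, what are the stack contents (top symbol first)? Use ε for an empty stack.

(s0, aaaab, Z)
  ε-move, top Z: go to s0, push EAZ → (s0, aaaab, EAZ)
  read a, top E: go to s0, push EA → (s0, aaab, EAAZ)
  read a, top E: go to s0, push EA → (s0, aab, EAAAZ)
  read a, top E: go to s0, push EA → (s0, ab, EAAAAZ)
  read a, top E: go to s0, push EA → (s0, b, EAAAAAZ)
  read b, top E: go to s0, push ε → (s0, ε, AAAAAZ)
All input consumed in state s0 with stack AAAAAZ.

AAAAAZ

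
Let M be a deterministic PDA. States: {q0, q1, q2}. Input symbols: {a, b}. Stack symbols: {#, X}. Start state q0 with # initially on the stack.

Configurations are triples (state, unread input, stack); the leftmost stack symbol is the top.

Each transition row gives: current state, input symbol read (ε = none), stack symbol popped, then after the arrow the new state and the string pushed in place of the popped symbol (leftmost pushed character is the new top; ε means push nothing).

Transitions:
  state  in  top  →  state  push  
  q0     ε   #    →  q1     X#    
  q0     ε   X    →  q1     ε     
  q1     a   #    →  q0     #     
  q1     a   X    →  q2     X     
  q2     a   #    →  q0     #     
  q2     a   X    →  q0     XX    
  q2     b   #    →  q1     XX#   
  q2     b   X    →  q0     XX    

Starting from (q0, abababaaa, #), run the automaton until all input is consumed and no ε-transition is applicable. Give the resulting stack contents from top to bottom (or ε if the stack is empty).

(q0, abababaaa, #)
  ε-move, top #: go to q1, push X# → (q1, abababaaa, X#)
  read a, top X: go to q2, push X → (q2, bababaaa, X#)
  read b, top X: go to q0, push XX → (q0, ababaaa, XX#)
  ε-move, top X: go to q1, push ε → (q1, ababaaa, X#)
  read a, top X: go to q2, push X → (q2, babaaa, X#)
  read b, top X: go to q0, push XX → (q0, abaaa, XX#)
  ε-move, top X: go to q1, push ε → (q1, abaaa, X#)
  read a, top X: go to q2, push X → (q2, baaa, X#)
  read b, top X: go to q0, push XX → (q0, aaa, XX#)
  ε-move, top X: go to q1, push ε → (q1, aaa, X#)
  read a, top X: go to q2, push X → (q2, aa, X#)
  read a, top X: go to q0, push XX → (q0, a, XX#)
  ε-move, top X: go to q1, push ε → (q1, a, X#)
  read a, top X: go to q2, push X → (q2, ε, X#)
All input consumed in state q2 with stack X#.

X#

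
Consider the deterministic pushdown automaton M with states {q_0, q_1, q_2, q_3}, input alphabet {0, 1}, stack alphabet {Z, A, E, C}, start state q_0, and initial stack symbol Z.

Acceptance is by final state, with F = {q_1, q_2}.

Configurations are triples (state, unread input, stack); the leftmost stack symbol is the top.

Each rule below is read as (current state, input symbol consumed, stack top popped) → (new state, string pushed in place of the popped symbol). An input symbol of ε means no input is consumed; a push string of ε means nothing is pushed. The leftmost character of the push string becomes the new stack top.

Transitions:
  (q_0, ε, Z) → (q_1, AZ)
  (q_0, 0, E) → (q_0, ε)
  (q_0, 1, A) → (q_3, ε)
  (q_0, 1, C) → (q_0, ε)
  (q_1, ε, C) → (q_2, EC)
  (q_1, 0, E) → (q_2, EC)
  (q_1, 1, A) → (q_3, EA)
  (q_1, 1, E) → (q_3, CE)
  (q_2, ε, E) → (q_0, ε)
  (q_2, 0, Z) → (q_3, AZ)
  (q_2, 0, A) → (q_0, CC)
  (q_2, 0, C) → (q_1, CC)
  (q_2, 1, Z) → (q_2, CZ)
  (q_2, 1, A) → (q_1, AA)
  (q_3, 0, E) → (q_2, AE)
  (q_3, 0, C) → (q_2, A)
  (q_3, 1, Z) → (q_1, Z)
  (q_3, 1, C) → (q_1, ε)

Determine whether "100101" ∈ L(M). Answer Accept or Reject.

Reject

(q_0, 100101, Z)
  ε-move, top Z: go to q_1, push AZ → (q_1, 100101, AZ)
  read 1, top A: go to q_3, push EA → (q_3, 00101, EAZ)
  read 0, top E: go to q_2, push AE → (q_2, 0101, AEAZ)
  read 0, top A: go to q_0, push CC → (q_0, 101, CCEAZ)
  read 1, top C: go to q_0, push ε → (q_0, 01, CEAZ)
No transition applies at (q_0, 01, CEAZ); input not fully consumed.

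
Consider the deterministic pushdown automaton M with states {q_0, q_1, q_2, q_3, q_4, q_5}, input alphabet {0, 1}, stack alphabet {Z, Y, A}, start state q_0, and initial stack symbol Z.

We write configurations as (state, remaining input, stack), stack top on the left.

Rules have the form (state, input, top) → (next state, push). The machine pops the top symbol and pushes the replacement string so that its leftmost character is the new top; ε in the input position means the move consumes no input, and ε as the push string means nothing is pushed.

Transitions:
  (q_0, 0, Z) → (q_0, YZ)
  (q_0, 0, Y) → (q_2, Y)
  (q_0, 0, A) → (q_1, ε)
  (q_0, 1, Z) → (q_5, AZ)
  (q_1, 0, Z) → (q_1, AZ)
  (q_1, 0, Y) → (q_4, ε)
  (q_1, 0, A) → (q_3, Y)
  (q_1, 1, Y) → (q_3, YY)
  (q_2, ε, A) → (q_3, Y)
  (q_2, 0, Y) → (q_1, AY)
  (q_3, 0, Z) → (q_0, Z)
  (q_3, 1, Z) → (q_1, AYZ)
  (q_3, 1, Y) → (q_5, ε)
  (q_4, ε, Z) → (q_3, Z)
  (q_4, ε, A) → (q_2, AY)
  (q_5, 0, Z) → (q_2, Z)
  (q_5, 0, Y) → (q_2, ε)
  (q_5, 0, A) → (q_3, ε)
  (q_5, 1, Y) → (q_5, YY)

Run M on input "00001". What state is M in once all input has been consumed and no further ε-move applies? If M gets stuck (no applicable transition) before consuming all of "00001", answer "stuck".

(q_0, 00001, Z) ⊢ (q_0, 0001, YZ) ⊢ (q_2, 001, YZ) ⊢ (q_1, 01, AYZ) ⊢ (q_3, 1, YYZ) ⊢ (q_5, ε, YZ)
All input consumed; M is in state q_5.

q_5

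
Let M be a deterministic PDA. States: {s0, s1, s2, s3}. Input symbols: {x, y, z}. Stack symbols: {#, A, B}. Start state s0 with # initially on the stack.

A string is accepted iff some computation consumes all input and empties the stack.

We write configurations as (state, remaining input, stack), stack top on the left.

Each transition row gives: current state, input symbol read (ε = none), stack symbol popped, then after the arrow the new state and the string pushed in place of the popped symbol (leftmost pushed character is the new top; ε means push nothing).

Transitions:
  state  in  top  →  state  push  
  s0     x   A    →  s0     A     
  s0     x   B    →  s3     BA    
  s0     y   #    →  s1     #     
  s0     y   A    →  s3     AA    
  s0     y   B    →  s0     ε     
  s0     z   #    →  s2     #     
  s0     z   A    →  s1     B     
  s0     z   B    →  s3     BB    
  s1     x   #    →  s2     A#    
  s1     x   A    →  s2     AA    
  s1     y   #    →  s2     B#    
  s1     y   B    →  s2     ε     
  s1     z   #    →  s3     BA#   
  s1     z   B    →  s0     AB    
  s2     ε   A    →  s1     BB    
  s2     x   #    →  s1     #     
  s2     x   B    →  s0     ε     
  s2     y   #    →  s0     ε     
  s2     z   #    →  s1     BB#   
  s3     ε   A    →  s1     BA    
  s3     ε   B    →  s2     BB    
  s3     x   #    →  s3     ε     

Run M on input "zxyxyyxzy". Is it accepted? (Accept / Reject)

Accept

(s0, zxyxyyxzy, #)
  read z, top #: go to s2, push # → (s2, xyxyyxzy, #)
  read x, top #: go to s1, push # → (s1, yxyyxzy, #)
  read y, top #: go to s2, push B# → (s2, xyyxzy, B#)
  read x, top B: go to s0, push ε → (s0, yyxzy, #)
  read y, top #: go to s1, push # → (s1, yxzy, #)
  read y, top #: go to s2, push B# → (s2, xzy, B#)
  read x, top B: go to s0, push ε → (s0, zy, #)
  read z, top #: go to s2, push # → (s2, y, #)
  read y, top #: go to s0, push ε → (s0, ε, ε)
All input consumed and the stack is empty.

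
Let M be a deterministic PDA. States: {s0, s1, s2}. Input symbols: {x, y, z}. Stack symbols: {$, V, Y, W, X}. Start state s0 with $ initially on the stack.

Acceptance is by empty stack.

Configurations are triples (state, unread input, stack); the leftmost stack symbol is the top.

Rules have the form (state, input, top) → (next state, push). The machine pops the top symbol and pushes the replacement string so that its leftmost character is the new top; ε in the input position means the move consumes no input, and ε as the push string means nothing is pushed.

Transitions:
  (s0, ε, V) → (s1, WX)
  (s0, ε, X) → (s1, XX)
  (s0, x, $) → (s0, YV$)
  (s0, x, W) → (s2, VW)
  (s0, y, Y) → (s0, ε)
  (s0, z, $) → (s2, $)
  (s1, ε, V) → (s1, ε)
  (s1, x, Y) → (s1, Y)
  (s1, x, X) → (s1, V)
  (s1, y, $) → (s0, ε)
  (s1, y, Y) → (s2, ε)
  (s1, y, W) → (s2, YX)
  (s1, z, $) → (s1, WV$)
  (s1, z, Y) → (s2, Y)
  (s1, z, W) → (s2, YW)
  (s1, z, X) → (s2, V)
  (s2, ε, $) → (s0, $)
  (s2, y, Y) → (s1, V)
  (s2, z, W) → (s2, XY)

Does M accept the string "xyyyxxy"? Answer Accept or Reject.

(s0, xyyyxxy, $)
  read x, top $: go to s0, push YV$ → (s0, yyyxxy, YV$)
  read y, top Y: go to s0, push ε → (s0, yyxxy, V$)
  ε-move, top V: go to s1, push WX → (s1, yyxxy, WX$)
  read y, top W: go to s2, push YX → (s2, yxxy, YXX$)
  read y, top Y: go to s1, push V → (s1, xxy, VXX$)
  ε-move, top V: go to s1, push ε → (s1, xxy, XX$)
  read x, top X: go to s1, push V → (s1, xy, VX$)
  ε-move, top V: go to s1, push ε → (s1, xy, X$)
  read x, top X: go to s1, push V → (s1, y, V$)
  ε-move, top V: go to s1, push ε → (s1, y, $)
  read y, top $: go to s0, push ε → (s0, ε, ε)
All input consumed and the stack is empty.

Accept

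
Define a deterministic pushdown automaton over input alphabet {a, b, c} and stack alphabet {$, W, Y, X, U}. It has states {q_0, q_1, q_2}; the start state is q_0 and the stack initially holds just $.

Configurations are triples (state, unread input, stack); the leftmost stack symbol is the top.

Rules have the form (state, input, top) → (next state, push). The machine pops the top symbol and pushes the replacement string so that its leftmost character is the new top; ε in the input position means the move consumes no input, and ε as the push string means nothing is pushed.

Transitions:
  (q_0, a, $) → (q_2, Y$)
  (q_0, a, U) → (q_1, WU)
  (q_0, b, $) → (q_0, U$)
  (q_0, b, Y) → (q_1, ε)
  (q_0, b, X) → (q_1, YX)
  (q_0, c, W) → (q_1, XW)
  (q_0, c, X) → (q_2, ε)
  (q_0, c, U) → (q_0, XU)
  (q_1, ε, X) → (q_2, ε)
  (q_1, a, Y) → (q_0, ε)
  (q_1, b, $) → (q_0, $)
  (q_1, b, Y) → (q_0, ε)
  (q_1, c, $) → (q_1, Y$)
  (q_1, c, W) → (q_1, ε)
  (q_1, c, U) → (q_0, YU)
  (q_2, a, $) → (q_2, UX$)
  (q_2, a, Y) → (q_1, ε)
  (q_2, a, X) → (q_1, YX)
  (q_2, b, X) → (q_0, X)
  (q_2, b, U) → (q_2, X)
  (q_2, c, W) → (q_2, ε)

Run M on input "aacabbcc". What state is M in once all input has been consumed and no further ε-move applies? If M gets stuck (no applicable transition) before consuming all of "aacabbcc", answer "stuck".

stuck

(q_0, aacabbcc, $) ⊢ (q_2, acabbcc, Y$) ⊢ (q_1, cabbcc, $) ⊢ (q_1, abbcc, Y$) ⊢ (q_0, bbcc, $) ⊢ (q_0, bcc, U$)
No transition for (q_0, b, top U); M blocks with input bcc remaining.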